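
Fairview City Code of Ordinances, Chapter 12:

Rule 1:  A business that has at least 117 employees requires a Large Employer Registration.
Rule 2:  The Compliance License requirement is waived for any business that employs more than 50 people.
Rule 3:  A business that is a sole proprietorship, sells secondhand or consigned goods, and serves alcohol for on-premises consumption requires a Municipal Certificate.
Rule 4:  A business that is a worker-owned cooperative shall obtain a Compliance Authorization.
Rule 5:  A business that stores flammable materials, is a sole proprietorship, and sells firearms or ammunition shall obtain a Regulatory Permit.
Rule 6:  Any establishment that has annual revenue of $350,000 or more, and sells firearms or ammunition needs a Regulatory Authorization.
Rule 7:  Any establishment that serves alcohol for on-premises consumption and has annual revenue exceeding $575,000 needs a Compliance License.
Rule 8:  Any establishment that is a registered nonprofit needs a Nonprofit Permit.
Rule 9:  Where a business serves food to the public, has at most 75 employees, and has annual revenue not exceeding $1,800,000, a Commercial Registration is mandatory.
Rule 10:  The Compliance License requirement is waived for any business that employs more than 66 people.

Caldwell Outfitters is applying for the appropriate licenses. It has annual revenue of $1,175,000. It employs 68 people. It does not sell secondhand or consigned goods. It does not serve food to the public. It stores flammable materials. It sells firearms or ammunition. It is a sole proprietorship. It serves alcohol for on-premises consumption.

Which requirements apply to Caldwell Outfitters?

Regulatory Authorization, Regulatory Permit

Rule 1: employees 68 < 117 → Large Employer Registration not required.
Rule 2: employees 68 > 50 → exempt from Compliance License.
Rule 3: is a sole proprietorship; does not sell secondhand or consigned goods; serves alcohol for on-premises consumption → Municipal Certificate not required.
Rule 4: is a sole proprietorship (not: is a worker-owned cooperative) → Compliance Authorization not required.
Rule 5: stores flammable materials; is a sole proprietorship; sells firearms or ammunition → Regulatory Permit required.
Rule 6: revenue $1,175,000 ≥ $350,000; sells firearms or ammunition → Regulatory Authorization required.
Rule 7: serves alcohol for on-premises consumption; revenue $1,175,000 > $575,000 → Compliance License required.
Rule 8: is a sole proprietorship (not: is a registered nonprofit) → Nonprofit Permit not required.
Rule 9: does not serve food to the public; employees 68 ≤ 75; revenue $1,175,000 ≤ $1,800,000 → Commercial Registration not required.
Rule 10: employees 68 > 66 → exempt from Compliance License.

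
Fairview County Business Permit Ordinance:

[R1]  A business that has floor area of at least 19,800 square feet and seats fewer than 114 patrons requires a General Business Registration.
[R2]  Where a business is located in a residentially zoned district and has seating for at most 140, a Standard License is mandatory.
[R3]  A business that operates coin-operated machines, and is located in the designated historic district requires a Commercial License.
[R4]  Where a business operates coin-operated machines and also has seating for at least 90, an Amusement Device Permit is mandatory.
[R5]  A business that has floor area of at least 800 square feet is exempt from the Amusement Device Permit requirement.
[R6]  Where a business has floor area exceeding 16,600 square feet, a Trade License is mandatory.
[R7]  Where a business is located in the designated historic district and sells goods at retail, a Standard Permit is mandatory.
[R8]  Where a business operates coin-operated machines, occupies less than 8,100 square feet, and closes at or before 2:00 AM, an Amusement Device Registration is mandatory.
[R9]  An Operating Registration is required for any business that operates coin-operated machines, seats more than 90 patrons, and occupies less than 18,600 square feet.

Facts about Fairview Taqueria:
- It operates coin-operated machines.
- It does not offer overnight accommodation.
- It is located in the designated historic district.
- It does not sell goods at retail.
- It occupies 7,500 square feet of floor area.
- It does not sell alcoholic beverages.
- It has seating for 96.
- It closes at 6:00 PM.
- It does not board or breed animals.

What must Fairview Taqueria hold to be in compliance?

[R1] floor area 7,500 square feet < 19,800 square feet; seating 96 < 114 → General Business Registration not required.
[R2] is located in the designated historic district (not: is located in a residentially zoned district); seating 96 ≤ 140 → Standard License not required.
[R3] operates coin-operated machines; is located in the designated historic district → Commercial License required.
[R4] operates coin-operated machines; seating 96 ≥ 90 → Amusement Device Permit required.
[R5] floor area 7,500 square feet ≥ 800 square feet → exempt from Amusement Device Permit.
[R6] floor area 7,500 square feet ≤ 16,600 square feet → Trade License not required.
[R7] is located in the designated historic district; does not sell goods at retail → Standard Permit not required.
[R8] operates coin-operated machines; floor area 7,500 square feet < 8,100 square feet; closes 6:00 PM, at/before 2:00 AM → Amusement Device Registration required.
[R9] operates coin-operated machines; seating 96 > 90; floor area 7,500 square feet < 18,600 square feet → Operating Registration required.

Amusement Device Registration, Commercial License, Operating Registration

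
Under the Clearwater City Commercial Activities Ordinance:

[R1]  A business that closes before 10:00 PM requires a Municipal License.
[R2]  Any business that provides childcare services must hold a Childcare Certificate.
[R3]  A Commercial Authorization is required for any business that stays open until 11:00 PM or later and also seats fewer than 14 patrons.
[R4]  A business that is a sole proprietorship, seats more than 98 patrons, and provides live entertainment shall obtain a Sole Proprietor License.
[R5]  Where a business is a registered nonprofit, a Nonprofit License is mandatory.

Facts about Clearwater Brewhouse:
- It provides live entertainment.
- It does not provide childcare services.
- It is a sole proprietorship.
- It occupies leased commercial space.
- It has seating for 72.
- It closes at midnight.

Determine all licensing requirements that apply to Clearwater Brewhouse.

None

[R1] closes midnight, after 10:00 PM → Municipal License not required.
[R2] does not provide childcare services → Childcare Certificate not required.
[R3] closes midnight, after 11:00 PM; seating 72 ≥ 14 → Commercial Authorization not required.
[R4] is a sole proprietorship; seating 72 ≤ 98; provides live entertainment → Sole Proprietor License not required.
[R5] is a sole proprietorship (not: is a registered nonprofit) → Nonprofit License not required.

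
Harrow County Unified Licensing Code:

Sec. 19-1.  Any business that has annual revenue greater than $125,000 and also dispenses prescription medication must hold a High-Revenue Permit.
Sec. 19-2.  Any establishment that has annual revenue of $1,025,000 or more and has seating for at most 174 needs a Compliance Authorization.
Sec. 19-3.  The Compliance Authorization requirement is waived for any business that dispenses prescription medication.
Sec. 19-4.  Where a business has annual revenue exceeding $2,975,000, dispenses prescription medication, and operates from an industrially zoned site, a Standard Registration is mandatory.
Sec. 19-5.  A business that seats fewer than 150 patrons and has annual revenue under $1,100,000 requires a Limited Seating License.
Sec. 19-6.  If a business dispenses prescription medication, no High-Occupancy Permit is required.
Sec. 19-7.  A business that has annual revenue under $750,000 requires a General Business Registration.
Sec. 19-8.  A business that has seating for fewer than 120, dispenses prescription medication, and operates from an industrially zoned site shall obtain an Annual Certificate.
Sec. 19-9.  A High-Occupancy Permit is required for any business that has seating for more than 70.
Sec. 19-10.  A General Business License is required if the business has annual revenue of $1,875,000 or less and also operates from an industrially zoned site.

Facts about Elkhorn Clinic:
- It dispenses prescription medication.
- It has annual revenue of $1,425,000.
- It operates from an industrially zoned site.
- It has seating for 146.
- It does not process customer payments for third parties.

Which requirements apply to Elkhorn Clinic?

General Business License, High-Revenue Permit

Sec. 19-1. revenue $1,425,000 > $125,000; dispenses prescription medication → High-Revenue Permit required.
Sec. 19-2. revenue $1,425,000 ≥ $1,025,000; seating 146 ≤ 174 → Compliance Authorization required.
Sec. 19-3. dispenses prescription medication → exempt from Compliance Authorization.
Sec. 19-4. revenue $1,425,000 ≤ $2,975,000; dispenses prescription medication; operates from an industrially zoned site → Standard Registration not required.
Sec. 19-5. seating 146 < 150; revenue $1,425,000 ≥ $1,100,000 → Limited Seating License not required.
Sec. 19-6. dispenses prescription medication → exempt from High-Occupancy Permit.
Sec. 19-7. revenue $1,425,000 ≥ $750,000 → General Business Registration not required.
Sec. 19-8. seating 146 ≥ 120; dispenses prescription medication; operates from an industrially zoned site → Annual Certificate not required.
Sec. 19-9. seating 146 > 70 → High-Occupancy Permit required.
Sec. 19-10. revenue $1,425,000 ≤ $1,875,000; operates from an industrially zoned site → General Business License required.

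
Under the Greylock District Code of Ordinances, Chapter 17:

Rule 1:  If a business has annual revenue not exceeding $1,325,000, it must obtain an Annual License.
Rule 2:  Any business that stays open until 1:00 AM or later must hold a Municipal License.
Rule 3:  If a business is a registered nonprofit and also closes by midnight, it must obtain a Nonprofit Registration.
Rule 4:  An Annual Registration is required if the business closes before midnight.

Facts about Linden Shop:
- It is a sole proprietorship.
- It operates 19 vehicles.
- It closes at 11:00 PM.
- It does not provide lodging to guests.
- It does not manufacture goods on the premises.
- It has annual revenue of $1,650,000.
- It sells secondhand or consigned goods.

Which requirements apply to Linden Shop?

Annual Registration

Rule 1: revenue $1,650,000 > $1,325,000 → Annual License not required.
Rule 2: closes 11:00 PM, at/before 1:00 AM → Municipal License not required.
Rule 3: is a sole proprietorship (not: is a registered nonprofit); closes 11:00 PM, at/before midnight → Nonprofit Registration not required.
Rule 4: closes 11:00 PM, at/before midnight → Annual Registration required.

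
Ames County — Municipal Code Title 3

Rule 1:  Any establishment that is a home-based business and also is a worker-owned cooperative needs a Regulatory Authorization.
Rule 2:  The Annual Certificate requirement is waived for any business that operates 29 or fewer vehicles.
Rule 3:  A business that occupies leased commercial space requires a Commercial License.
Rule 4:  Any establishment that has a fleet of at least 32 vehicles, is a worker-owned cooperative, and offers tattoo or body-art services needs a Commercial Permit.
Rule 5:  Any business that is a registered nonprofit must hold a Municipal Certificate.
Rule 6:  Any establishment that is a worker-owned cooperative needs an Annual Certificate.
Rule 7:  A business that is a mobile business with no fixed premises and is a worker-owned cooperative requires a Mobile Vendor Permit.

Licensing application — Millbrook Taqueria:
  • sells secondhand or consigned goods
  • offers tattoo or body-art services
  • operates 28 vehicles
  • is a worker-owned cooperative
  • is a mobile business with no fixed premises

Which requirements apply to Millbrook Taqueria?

Rule 1: is a mobile business with no fixed premises (not: is a home-based business); is a worker-owned cooperative → Regulatory Authorization not required.
Rule 2: vehicles 28 ≤ 29 → exempt from Annual Certificate.
Rule 3: is a mobile business with no fixed premises (not: occupies leased commercial space) → Commercial License not required.
Rule 4: vehicles 28 < 32; is a worker-owned cooperative; offers tattoo or body-art services → Commercial Permit not required.
Rule 5: is a worker-owned cooperative (not: is a registered nonprofit) → Municipal Certificate not required.
Rule 6: is a worker-owned cooperative → Annual Certificate required.
Rule 7: is a mobile business with no fixed premises; is a worker-owned cooperative → Mobile Vendor Permit required.

Mobile Vendor Permit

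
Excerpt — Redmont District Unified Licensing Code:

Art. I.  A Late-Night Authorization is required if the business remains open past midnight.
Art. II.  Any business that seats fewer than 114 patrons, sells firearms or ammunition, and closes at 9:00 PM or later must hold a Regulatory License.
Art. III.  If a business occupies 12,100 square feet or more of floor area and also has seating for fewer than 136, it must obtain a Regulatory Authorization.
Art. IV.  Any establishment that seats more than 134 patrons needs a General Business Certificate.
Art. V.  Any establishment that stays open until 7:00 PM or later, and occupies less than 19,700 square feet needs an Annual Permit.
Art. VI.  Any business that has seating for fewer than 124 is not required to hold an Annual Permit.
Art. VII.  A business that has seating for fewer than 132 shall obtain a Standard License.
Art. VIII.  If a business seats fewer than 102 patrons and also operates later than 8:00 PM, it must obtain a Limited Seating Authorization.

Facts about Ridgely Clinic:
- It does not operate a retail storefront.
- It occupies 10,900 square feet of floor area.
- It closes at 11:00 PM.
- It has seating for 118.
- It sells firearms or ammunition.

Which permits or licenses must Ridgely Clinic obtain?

Art. I. closes 11:00 PM, at/before midnight → Late-Night Authorization not required.
Art. II. seating 118 ≥ 114; sells firearms or ammunition; closes 11:00 PM, after 9:00 PM → Regulatory License not required.
Art. III. floor area 10,900 square feet < 12,100 square feet; seating 118 < 136 → Regulatory Authorization not required.
Art. IV. seating 118 ≤ 134 → General Business Certificate not required.
Art. V. closes 11:00 PM, after 7:00 PM; floor area 10,900 square feet < 19,700 square feet → Annual Permit required.
Art. VI. seating 118 < 124 → exempt from Annual Permit.
Art. VII. seating 118 < 132 → Standard License required.
Art. VIII. seating 118 ≥ 102; closes 11:00 PM, after 8:00 PM → Limited Seating Authorization not required.

Standard License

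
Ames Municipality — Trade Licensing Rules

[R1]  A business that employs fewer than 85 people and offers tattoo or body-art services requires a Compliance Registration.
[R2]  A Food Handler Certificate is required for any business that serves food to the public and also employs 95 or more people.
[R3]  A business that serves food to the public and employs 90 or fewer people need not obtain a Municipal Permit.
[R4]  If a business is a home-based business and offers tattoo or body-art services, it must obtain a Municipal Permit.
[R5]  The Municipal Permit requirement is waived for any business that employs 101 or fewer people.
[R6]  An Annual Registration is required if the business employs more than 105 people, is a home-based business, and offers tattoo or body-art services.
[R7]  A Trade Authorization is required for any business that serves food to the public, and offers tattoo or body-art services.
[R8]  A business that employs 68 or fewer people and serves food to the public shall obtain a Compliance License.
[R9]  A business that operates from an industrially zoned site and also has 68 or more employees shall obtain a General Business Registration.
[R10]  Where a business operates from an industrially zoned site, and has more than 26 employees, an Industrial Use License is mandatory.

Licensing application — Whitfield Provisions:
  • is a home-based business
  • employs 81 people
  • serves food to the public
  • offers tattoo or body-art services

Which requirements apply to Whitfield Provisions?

[R1] employees 81 < 85; offers tattoo or body-art services → Compliance Registration required.
[R2] serves food to the public; employees 81 < 95 → Food Handler Certificate not required.
[R3] serves food to the public; employees 81 ≤ 90 → exempt from Municipal Permit.
[R4] is a home-based business; offers tattoo or body-art services → Municipal Permit required.
[R5] employees 81 ≤ 101 → exempt from Municipal Permit.
[R6] employees 81 ≤ 105; is a home-based business; offers tattoo or body-art services → Annual Registration not required.
[R7] serves food to the public; offers tattoo or body-art services → Trade Authorization required.
[R8] employees 81 > 68; serves food to the public → Compliance License not required.
[R9] is a home-based business (not: operates from an industrially zoned site); employees 81 ≥ 68 → General Business Registration not required.
[R10] is a home-based business (not: operates from an industrially zoned site); employees 81 > 26 → Industrial Use License not required.

Compliance Registration, Trade Authorization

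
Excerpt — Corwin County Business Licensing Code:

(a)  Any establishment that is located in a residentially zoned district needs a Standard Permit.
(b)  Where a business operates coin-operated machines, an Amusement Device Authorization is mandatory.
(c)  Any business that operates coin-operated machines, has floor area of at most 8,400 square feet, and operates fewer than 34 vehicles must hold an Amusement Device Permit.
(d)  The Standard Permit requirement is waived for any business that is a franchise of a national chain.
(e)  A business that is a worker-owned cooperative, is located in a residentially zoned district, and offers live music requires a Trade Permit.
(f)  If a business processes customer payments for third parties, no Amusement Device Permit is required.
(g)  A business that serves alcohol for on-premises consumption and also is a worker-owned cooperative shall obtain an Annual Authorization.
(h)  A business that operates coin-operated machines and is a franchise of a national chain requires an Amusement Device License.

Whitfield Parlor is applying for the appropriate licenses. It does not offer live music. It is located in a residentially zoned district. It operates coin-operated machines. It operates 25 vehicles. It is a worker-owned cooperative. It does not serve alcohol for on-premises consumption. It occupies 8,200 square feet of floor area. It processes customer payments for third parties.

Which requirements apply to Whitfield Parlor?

(a) is located in a residentially zoned district → Standard Permit required.
(b) operates coin-operated machines → Amusement Device Authorization required.
(c) operates coin-operated machines; floor area 8,200 square feet ≤ 8,400 square feet; vehicles 25 < 34 → Amusement Device Permit required.
(d) is a worker-owned cooperative (not: is a franchise of a national chain) → Standard Permit exemption does not apply.
(e) is a worker-owned cooperative; is located in a residentially zoned district; does not offer live music → Trade Permit not required.
(f) processes customer payments for third parties → exempt from Amusement Device Permit.
(g) does not serve alcohol for on-premises consumption; is a worker-owned cooperative → Annual Authorization not required.
(h) operates coin-operated machines; is a worker-owned cooperative (not: is a franchise of a national chain) → Amusement Device License not required.

Amusement Device Authorization, Standard Permit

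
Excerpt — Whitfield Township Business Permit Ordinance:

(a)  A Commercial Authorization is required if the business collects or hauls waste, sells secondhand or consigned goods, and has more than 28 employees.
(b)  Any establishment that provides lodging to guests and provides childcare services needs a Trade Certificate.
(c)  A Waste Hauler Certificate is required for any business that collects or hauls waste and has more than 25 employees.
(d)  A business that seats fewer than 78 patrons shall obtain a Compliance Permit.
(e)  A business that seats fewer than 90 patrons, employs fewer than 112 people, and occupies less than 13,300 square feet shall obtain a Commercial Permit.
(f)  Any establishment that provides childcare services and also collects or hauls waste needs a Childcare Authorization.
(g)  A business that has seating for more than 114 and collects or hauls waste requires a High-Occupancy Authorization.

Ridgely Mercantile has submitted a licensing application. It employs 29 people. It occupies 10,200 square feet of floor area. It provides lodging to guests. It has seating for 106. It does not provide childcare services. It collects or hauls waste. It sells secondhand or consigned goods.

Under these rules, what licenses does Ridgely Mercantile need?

(a) collects or hauls waste; sells secondhand or consigned goods; employees 29 > 28 → Commercial Authorization required.
(b) provides lodging to guests; does not provide childcare services → Trade Certificate not required.
(c) collects or hauls waste; employees 29 > 25 → Waste Hauler Certificate required.
(d) seating 106 ≥ 78 → Compliance Permit not required.
(e) seating 106 ≥ 90; employees 29 < 112; floor area 10,200 square feet < 13,300 square feet → Commercial Permit not required.
(f) does not provide childcare services; collects or hauls waste → Childcare Authorization not required.
(g) seating 106 ≤ 114; collects or hauls waste → High-Occupancy Authorization not required.

Commercial Authorization, Waste Hauler Certificate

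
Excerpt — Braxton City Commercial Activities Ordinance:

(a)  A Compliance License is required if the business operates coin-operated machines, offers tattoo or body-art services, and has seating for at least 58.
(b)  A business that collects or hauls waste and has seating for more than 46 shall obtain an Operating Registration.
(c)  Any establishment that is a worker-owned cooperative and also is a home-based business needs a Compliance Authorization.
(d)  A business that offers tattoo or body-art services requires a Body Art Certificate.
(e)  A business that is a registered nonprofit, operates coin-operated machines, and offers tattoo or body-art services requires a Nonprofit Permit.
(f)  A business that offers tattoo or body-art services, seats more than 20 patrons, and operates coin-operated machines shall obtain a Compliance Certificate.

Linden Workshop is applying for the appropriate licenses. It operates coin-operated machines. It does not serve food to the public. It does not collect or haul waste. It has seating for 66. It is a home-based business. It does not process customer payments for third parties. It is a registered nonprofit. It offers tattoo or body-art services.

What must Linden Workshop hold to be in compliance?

(a) operates coin-operated machines; offers tattoo or body-art services; seating 66 ≥ 58 → Compliance License required.
(b) does not collect or haul waste; seating 66 > 46 → Operating Registration not required.
(c) is a registered nonprofit (not: is a worker-owned cooperative); is a home-based business → Compliance Authorization not required.
(d) offers tattoo or body-art services → Body Art Certificate required.
(e) is a registered nonprofit; operates coin-operated machines; offers tattoo or body-art services → Nonprofit Permit required.
(f) offers tattoo or body-art services; seating 66 > 20; operates coin-operated machines → Compliance Certificate required.

Body Art Certificate, Compliance Certificate, Compliance License, Nonprofit Permit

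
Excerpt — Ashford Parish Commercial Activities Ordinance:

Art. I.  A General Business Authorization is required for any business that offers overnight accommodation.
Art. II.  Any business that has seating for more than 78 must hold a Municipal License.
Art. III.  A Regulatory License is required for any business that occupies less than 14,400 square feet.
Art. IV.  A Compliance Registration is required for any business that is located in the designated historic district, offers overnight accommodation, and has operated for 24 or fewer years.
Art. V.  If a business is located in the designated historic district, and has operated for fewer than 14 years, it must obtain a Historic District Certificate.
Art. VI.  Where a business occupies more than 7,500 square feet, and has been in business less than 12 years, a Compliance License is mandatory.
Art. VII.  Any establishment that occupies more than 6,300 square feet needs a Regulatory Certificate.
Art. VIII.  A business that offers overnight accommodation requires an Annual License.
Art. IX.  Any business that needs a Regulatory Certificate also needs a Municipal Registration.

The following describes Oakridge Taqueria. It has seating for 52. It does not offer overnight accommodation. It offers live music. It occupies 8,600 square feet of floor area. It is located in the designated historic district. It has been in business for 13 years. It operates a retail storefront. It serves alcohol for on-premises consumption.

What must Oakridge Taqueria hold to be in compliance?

Art. I. does not offer overnight accommodation → General Business Authorization not required.
Art. II. seating 52 ≤ 78 → Municipal License not required.
Art. III. floor area 8,600 square feet < 14,400 square feet → Regulatory License required.
Art. IV. is located in the designated historic district; does not offer overnight accommodation; years in business 13 ≤ 24 → Compliance Registration not required.
Art. V. is located in the designated historic district; years in business 13 < 14 → Historic District Certificate required.
Art. VI. floor area 8,600 square feet > 7,500 square feet; years in business 13 ≥ 12 → Compliance License not required.
Art. VII. floor area 8,600 square feet > 6,300 square feet → Regulatory Certificate required.
Art. VIII. does not offer overnight accommodation → Annual License not required.
Art. IX. Regulatory Certificate is required → Municipal Registration also required.

Historic District Certificate, Municipal Registration, Regulatory Certificate, Regulatory License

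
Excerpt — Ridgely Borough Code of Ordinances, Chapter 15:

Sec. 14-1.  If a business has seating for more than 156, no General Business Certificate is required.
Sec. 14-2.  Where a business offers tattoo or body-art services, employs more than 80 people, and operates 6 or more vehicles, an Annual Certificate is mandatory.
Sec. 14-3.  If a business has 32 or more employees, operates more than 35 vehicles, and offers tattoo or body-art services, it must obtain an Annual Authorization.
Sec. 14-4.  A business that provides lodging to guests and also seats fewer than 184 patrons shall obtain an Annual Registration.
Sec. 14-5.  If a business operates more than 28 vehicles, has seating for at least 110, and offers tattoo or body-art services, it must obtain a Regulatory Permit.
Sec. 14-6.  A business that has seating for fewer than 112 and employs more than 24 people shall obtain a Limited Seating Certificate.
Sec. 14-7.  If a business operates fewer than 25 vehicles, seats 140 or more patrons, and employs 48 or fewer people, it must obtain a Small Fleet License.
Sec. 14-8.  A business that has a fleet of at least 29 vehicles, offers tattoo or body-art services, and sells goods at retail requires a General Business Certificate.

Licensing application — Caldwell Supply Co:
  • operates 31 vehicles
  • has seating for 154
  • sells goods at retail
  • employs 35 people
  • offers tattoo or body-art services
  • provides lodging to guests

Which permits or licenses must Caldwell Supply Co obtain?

Annual Registration, General Business Certificate, Regulatory Permit

Sec. 14-1. seating 154 ≤ 156 → General Business Certificate exemption does not apply.
Sec. 14-2. offers tattoo or body-art services; employees 35 ≤ 80; vehicles 31 ≥ 6 → Annual Certificate not required.
Sec. 14-3. employees 35 ≥ 32; vehicles 31 ≤ 35; offers tattoo or body-art services → Annual Authorization not required.
Sec. 14-4. provides lodging to guests; seating 154 < 184 → Annual Registration required.
Sec. 14-5. vehicles 31 > 28; seating 154 ≥ 110; offers tattoo or body-art services → Regulatory Permit required.
Sec. 14-6. seating 154 ≥ 112; employees 35 > 24 → Limited Seating Certificate not required.
Sec. 14-7. vehicles 31 ≥ 25; seating 154 ≥ 140; employees 35 ≤ 48 → Small Fleet License not required.
Sec. 14-8. vehicles 31 ≥ 29; offers tattoo or body-art services; sells goods at retail → General Business Certificate required.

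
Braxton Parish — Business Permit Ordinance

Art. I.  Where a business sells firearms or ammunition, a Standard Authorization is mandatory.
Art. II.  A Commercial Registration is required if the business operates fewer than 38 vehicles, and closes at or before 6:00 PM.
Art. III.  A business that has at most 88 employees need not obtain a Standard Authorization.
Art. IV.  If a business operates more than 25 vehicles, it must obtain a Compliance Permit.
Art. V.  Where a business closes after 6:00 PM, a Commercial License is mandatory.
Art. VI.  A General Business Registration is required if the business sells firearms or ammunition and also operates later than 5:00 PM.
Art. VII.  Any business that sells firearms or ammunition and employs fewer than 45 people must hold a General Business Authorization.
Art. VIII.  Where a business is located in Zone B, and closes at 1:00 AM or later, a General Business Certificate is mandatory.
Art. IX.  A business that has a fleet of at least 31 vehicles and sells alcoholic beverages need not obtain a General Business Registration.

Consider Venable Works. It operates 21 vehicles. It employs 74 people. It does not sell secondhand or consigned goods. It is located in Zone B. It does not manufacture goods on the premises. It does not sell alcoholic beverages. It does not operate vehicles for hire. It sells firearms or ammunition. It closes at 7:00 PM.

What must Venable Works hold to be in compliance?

Art. I. sells firearms or ammunition → Standard Authorization required.
Art. II. vehicles 21 < 38; closes 7:00 PM, after 6:00 PM → Commercial Registration not required.
Art. III. employees 74 ≤ 88 → exempt from Standard Authorization.
Art. IV. vehicles 21 ≤ 25 → Compliance Permit not required.
Art. V. closes 7:00 PM, after 6:00 PM → Commercial License required.
Art. VI. sells firearms or ammunition; closes 7:00 PM, after 5:00 PM → General Business Registration required.
Art. VII. sells firearms or ammunition; employees 74 ≥ 45 → General Business Authorization not required.
Art. VIII. is located in Zone B; closes 7:00 PM, at/before 1:00 AM → General Business Certificate not required.
Art. IX. vehicles 21 < 31; does not sell alcoholic beverages → General Business Registration exemption does not apply.

Commercial License, General Business Registration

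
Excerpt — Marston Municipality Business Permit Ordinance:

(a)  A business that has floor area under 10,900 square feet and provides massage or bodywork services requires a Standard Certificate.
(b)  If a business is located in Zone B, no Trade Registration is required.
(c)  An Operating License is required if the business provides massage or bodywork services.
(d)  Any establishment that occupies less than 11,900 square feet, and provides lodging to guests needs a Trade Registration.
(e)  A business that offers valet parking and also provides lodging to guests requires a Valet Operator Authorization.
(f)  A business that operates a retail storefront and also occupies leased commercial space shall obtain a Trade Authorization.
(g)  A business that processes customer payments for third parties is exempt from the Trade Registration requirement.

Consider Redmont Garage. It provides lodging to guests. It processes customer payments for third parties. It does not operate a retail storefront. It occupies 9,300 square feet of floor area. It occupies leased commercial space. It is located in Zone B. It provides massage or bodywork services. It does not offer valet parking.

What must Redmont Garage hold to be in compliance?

Operating License, Standard Certificate

(a) floor area 9,300 square feet < 10,900 square feet; provides massage or bodywork services → Standard Certificate required.
(b) is located in Zone B → exempt from Trade Registration.
(c) provides massage or bodywork services → Operating License required.
(d) floor area 9,300 square feet < 11,900 square feet; provides lodging to guests → Trade Registration required.
(e) does not offer valet parking; provides lodging to guests → Valet Operator Authorization not required.
(f) does not operate a retail storefront; occupies leased commercial space → Trade Authorization not required.
(g) processes customer payments for third parties → exempt from Trade Registration.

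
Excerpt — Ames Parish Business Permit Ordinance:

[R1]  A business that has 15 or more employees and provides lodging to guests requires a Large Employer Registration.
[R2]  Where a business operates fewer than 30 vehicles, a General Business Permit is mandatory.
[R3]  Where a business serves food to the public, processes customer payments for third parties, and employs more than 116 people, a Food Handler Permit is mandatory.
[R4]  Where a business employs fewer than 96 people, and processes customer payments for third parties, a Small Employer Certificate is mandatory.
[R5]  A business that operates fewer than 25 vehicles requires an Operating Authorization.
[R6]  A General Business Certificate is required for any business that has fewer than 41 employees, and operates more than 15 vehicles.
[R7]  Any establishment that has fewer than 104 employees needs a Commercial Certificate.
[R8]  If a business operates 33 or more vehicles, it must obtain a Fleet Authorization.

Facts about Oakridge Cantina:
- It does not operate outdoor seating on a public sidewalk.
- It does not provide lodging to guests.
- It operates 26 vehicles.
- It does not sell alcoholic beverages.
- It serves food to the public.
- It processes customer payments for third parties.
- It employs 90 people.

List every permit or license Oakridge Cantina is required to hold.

[R1] employees 90 ≥ 15; does not provide lodging to guests → Large Employer Registration not required.
[R2] vehicles 26 < 30 → General Business Permit required.
[R3] serves food to the public; processes customer payments for third parties; employees 90 ≤ 116 → Food Handler Permit not required.
[R4] employees 90 < 96; processes customer payments for third parties → Small Employer Certificate required.
[R5] vehicles 26 ≥ 25 → Operating Authorization not required.
[R6] employees 90 ≥ 41; vehicles 26 > 15 → General Business Certificate not required.
[R7] employees 90 < 104 → Commercial Certificate required.
[R8] vehicles 26 < 33 → Fleet Authorization not required.

Commercial Certificate, General Business Permit, Small Employer Certificate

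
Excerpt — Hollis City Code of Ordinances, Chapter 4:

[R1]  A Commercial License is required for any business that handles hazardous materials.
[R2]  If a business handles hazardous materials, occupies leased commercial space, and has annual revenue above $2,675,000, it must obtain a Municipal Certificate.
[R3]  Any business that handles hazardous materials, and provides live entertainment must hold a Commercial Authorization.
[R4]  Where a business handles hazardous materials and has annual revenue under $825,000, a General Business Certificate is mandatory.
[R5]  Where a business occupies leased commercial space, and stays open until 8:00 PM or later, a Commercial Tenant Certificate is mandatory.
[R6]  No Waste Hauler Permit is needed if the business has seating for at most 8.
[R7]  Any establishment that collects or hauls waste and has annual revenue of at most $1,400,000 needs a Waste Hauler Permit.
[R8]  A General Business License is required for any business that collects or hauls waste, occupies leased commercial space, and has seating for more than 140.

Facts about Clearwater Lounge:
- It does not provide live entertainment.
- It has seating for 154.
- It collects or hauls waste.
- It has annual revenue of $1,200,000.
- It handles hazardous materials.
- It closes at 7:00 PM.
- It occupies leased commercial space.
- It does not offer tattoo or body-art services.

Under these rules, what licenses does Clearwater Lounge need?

[R1] handles hazardous materials → Commercial License required.
[R2] handles hazardous materials; occupies leased commercial space; revenue $1,200,000 ≤ $2,675,000 → Municipal Certificate not required.
[R3] handles hazardous materials; does not provide live entertainment → Commercial Authorization not required.
[R4] handles hazardous materials; revenue $1,200,000 ≥ $825,000 → General Business Certificate not required.
[R5] occupies leased commercial space; closes 7:00 PM, at/before 8:00 PM → Commercial Tenant Certificate not required.
[R6] seating 154 > 8 → Waste Hauler Permit exemption does not apply.
[R7] collects or hauls waste; revenue $1,200,000 ≤ $1,400,000 → Waste Hauler Permit required.
[R8] collects or hauls waste; occupies leased commercial space; seating 154 > 140 → General Business License required.

Commercial License, General Business License, Waste Hauler Permit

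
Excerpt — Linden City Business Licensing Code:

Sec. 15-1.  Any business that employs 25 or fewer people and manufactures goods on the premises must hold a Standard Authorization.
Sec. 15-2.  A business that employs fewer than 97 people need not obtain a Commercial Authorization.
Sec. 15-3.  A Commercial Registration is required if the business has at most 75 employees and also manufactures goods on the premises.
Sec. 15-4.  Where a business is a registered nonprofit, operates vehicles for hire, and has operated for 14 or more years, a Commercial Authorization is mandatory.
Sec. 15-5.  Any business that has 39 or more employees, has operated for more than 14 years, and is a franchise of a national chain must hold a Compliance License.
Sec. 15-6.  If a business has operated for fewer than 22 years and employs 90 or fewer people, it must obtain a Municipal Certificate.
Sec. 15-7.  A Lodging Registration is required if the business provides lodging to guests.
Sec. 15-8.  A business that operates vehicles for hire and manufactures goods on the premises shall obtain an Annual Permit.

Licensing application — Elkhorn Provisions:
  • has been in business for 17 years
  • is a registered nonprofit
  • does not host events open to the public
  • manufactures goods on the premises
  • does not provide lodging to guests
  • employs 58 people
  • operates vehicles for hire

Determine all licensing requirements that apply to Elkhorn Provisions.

Sec. 15-1. employees 58 > 25; manufactures goods on the premises → Standard Authorization not required.
Sec. 15-2. employees 58 < 97 → exempt from Commercial Authorization.
Sec. 15-3. employees 58 ≤ 75; manufactures goods on the premises → Commercial Registration required.
Sec. 15-4. is a registered nonprofit; operates vehicles for hire; years in business 17 ≥ 14 → Commercial Authorization required.
Sec. 15-5. employees 58 ≥ 39; years in business 17 > 14; is a registered nonprofit (not: is a franchise of a national chain) → Compliance License not required.
Sec. 15-6. years in business 17 < 22; employees 58 ≤ 90 → Municipal Certificate required.
Sec. 15-7. does not provide lodging to guests → Lodging Registration not required.
Sec. 15-8. operates vehicles for hire; manufactures goods on the premises → Annual Permit required.

Annual Permit, Commercial Registration, Municipal Certificate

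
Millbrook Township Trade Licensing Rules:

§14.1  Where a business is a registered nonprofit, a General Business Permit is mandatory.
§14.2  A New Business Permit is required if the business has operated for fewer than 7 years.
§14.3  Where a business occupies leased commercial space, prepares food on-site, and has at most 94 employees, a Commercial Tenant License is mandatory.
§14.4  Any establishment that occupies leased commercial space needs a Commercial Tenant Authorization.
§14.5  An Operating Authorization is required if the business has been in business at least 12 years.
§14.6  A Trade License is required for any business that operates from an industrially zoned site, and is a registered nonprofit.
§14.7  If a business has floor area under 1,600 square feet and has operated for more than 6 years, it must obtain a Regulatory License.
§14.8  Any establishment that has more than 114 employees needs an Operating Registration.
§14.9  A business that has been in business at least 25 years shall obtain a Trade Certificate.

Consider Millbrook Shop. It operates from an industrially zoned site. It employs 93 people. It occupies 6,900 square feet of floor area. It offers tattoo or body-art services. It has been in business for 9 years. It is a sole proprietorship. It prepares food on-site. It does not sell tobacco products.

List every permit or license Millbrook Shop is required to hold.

None

§14.1 is a sole proprietorship (not: is a registered nonprofit) → General Business Permit not required.
§14.2 years in business 9 ≥ 7 → New Business Permit not required.
§14.3 operates from an industrially zoned site (not: occupies leased commercial space); prepares food on-site; employees 93 ≤ 94 → Commercial Tenant License not required.
§14.4 operates from an industrially zoned site (not: occupies leased commercial space) → Commercial Tenant Authorization not required.
§14.5 years in business 9 < 12 → Operating Authorization not required.
§14.6 operates from an industrially zoned site; is a sole proprietorship (not: is a registered nonprofit) → Trade License not required.
§14.7 floor area 6,900 square feet ≥ 1,600 square feet; years in business 9 > 6 → Regulatory License not required.
§14.8 employees 93 ≤ 114 → Operating Registration not required.
§14.9 years in business 9 < 25 → Trade Certificate not required.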